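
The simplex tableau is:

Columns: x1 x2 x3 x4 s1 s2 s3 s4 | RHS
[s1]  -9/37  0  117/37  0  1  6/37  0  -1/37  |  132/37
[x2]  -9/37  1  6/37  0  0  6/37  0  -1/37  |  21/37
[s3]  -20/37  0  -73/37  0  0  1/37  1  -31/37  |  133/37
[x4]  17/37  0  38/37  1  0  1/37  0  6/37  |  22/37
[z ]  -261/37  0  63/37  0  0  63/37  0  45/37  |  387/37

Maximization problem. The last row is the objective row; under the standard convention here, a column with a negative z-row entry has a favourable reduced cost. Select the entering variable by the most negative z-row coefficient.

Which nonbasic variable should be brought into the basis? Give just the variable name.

Objective-row coefficients: x1: -261/37, x2: 0, x3: 63/37, x4: 0, s1: 0, s2: 63/37, s3: 0, s4: 45/37.
The most negative is -261/37 in column x1, so x1 enters.

x1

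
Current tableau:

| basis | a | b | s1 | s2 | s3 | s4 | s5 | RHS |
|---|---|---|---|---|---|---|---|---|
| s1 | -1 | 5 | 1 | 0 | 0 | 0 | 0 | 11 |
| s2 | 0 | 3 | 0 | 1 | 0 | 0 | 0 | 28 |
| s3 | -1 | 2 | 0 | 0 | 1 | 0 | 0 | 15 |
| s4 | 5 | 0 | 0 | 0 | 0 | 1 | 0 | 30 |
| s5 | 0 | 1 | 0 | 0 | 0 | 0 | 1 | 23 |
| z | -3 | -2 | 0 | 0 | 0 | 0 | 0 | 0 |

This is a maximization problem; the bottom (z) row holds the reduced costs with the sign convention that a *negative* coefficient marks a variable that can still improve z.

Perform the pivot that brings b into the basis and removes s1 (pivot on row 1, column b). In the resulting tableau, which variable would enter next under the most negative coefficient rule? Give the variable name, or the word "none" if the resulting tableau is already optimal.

a

Pivot element 5. New z-row = old z-row − (-2)·(row 1/5).
Updated z-row coefficients: a: -17/5, b: 0, s1: 2/5, s2: 0, s3: 0, s4: 0, s5: 0.
The most negative is -17/5 in column a, so a would enter next.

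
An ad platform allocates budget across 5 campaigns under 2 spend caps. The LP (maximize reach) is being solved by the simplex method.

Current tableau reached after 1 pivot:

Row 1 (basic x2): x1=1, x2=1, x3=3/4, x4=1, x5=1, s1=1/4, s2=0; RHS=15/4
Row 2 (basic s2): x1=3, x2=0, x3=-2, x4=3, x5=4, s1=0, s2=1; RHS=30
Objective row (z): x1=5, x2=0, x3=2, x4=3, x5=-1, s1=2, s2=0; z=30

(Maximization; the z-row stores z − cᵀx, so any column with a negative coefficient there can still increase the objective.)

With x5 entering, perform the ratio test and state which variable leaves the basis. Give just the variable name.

x2

Ratios: row 1 (x2): (15/4)/1 = 15/4; row 2 (s2): 30/4 = 15/2.
Minimum ratio 15/4 is in the x2 row, so x2 leaves.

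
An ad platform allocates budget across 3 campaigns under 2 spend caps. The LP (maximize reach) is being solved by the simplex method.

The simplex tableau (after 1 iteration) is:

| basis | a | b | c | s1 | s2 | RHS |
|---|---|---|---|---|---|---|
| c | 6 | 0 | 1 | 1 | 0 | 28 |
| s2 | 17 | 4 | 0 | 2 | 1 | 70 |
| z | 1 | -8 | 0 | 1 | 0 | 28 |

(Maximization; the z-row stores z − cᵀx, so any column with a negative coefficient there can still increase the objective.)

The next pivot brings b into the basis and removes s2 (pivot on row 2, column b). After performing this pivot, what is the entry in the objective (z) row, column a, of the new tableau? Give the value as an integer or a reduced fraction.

35

Pivot element is row 2, column b: 4.
Normalize row 2: new (row 2, a) = 17/4 = 17/4.
z-row ← z-row − (-8)·(new row 2): 1 − (-8)·(17/4) = 35.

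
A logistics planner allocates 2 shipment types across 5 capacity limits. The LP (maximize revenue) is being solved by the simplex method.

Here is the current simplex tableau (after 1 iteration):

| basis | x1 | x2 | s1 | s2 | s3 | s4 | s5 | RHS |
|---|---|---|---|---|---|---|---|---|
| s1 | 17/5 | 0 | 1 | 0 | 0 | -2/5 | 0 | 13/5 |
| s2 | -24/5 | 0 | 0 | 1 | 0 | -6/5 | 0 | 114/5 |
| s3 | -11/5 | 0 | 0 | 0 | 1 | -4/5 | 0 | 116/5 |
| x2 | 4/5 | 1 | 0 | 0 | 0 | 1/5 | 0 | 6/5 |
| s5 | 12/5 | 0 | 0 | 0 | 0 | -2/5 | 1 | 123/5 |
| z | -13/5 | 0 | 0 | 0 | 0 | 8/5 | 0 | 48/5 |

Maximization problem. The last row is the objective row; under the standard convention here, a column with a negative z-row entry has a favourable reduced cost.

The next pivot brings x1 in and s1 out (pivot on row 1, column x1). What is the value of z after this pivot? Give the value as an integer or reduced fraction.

197/17

Minimum ratio for x1: (13/5)/(17/5) = 13/17.
z changes by −(z-row coeff of x1)·ratio = −(-13/5)·(13/17) = 169/85.
New z = 48/5 + (169/85) = 197/17.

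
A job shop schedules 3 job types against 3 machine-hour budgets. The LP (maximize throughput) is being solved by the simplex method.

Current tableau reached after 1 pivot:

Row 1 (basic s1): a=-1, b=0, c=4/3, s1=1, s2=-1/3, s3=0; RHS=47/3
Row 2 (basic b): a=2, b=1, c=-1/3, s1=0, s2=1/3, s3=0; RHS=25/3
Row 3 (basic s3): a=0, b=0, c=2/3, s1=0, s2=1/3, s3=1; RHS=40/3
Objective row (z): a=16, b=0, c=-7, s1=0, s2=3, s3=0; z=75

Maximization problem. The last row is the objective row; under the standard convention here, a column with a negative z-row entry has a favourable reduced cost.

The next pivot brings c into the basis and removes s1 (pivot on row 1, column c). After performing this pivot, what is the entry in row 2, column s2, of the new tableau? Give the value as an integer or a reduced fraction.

Pivot element is row 1, column c: 4/3.
Normalize row 1: new (row 1, s2) = (-1/3)/(4/3) = -1/4.
row 2 ← row 2 − (-1/3)·(new row 1): 1/3 − (-1/3)·(-1/4) = 1/4.

1/4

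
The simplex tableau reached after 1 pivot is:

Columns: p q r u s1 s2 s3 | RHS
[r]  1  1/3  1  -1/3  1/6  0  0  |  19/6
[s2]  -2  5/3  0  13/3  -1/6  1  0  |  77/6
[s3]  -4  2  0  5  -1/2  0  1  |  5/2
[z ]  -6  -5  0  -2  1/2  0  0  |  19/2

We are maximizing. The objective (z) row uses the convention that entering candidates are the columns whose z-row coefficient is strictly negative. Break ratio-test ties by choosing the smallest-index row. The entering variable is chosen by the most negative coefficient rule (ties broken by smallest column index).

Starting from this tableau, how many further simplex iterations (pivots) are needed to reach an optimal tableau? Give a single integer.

2

pivot: p in, r out → z = 57/2
pivot: u in, s3 out → z = 991/22
No improving column remains; optimal.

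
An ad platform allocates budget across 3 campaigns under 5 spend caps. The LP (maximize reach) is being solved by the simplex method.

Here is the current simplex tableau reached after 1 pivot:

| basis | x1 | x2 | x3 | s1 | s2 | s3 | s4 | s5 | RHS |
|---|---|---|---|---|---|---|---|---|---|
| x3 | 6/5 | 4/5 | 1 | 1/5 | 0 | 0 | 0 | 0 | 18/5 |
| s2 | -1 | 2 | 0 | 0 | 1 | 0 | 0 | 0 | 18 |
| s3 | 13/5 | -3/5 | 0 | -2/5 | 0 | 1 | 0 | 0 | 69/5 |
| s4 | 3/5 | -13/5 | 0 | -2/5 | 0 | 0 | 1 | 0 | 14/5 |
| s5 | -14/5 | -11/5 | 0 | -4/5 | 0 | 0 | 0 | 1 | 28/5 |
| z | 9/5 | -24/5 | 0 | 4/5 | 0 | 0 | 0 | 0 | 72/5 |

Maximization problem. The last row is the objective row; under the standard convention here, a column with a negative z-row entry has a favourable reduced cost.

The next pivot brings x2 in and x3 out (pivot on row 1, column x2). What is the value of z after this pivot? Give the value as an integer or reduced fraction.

36

Minimum ratio for x2: (18/5)/(4/5) = 9/2.
z changes by −(z-row coeff of x2)·ratio = −(-24/5)·(9/2) = 108/5.
New z = 72/5 + (108/5) = 36.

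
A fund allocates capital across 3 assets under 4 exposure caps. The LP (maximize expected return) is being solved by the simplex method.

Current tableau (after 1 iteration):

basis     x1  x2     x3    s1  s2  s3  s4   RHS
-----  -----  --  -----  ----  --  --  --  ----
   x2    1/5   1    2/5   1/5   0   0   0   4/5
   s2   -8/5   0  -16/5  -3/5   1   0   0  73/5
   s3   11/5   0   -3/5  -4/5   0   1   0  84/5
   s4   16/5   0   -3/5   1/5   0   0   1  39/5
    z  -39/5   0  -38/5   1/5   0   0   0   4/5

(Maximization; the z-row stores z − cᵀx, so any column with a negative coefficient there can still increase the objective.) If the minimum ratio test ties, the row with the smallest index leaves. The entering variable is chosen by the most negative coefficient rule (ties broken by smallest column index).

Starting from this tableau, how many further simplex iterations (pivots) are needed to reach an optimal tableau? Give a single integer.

pivot: x1 in, s4 out → z = 317/16
pivot: x3 in, x2 out → z = 184/7
No improving column remains; optimal.

2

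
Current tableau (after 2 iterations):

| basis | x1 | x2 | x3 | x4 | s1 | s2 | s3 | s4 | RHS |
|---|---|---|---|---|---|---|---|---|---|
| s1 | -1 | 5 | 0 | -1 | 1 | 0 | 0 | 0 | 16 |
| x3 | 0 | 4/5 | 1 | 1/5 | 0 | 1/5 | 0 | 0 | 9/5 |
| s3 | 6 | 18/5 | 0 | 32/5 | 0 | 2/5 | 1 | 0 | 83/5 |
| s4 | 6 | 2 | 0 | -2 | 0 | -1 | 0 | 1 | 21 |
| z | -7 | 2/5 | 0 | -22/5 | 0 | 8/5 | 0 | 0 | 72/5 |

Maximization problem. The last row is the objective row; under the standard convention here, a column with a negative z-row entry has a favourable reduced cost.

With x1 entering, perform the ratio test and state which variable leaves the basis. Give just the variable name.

s3

Ratios: row 1 (s1): entry -1 ≤ 0, skip; row 2 (x3): entry 0 ≤ 0, skip; row 3 (s3): (83/5)/6 = 83/30; row 4 (s4): 21/6 = 7/2.
Minimum ratio 83/30 is in the s3 row, so s3 leaves.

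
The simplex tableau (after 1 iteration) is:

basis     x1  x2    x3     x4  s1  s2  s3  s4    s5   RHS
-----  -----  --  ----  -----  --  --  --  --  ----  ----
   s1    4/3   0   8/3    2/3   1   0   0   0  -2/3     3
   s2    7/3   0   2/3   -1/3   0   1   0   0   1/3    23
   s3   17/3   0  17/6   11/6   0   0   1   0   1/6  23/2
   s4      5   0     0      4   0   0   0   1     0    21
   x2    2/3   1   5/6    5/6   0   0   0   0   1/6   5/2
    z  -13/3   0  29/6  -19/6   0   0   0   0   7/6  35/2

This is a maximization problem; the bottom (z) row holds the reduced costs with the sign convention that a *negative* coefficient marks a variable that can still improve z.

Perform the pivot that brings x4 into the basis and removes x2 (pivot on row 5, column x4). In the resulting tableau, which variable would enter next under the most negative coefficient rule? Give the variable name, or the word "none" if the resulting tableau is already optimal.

x1

Pivot element 5/6. New z-row = old z-row − (-19/6)·(row 5/(5/6)).
Updated z-row coefficients: x1: -9/5, x2: 19/5, x3: 8, x4: 0, s1: 0, s2: 0, s3: 0, s4: 0, s5: 9/5.
The most negative is -9/5 in column x1, so x1 would enter next.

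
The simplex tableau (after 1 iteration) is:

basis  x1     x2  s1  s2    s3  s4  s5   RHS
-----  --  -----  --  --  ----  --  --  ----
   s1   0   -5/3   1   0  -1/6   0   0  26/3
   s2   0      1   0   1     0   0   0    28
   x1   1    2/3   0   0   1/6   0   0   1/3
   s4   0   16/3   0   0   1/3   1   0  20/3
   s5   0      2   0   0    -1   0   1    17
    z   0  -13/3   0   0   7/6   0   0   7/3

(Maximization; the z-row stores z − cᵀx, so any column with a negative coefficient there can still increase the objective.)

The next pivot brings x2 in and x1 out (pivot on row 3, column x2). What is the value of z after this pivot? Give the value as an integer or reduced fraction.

9/2

Minimum ratio for x2: (1/3)/(2/3) = 1/2.
z changes by −(z-row coeff of x2)·ratio = −(-13/3)·(1/2) = 13/6.
New z = 7/3 + (13/6) = 9/2.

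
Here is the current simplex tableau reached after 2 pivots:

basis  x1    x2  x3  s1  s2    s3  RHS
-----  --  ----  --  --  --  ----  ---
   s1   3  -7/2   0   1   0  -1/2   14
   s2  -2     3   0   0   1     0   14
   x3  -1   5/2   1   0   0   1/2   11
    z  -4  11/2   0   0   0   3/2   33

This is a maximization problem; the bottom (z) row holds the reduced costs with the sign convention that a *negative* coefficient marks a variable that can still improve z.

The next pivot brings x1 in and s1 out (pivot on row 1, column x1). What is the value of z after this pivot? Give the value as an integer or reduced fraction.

155/3

Minimum ratio for x1: 14/3 = 14/3.
z changes by −(z-row coeff of x1)·ratio = −(-4)·(14/3) = 56/3.
New z = 33 + (56/3) = 155/3.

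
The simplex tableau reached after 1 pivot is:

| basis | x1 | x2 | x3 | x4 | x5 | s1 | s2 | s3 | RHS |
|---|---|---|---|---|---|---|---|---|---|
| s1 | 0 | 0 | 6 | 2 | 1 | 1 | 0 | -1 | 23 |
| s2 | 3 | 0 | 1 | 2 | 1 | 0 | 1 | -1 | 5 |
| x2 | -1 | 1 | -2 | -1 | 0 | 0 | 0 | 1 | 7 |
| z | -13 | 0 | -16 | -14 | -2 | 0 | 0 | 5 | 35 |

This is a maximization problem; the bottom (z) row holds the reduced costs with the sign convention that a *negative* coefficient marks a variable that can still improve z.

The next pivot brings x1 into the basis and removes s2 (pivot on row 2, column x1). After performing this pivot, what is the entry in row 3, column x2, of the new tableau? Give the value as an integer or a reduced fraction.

Pivot element is row 2, column x1: 3.
Normalize row 2: new (row 2, x2) = 0/3 = 0.
row 3 ← row 3 − (-1)·(new row 2): 1 − (-1)·0 = 1.

1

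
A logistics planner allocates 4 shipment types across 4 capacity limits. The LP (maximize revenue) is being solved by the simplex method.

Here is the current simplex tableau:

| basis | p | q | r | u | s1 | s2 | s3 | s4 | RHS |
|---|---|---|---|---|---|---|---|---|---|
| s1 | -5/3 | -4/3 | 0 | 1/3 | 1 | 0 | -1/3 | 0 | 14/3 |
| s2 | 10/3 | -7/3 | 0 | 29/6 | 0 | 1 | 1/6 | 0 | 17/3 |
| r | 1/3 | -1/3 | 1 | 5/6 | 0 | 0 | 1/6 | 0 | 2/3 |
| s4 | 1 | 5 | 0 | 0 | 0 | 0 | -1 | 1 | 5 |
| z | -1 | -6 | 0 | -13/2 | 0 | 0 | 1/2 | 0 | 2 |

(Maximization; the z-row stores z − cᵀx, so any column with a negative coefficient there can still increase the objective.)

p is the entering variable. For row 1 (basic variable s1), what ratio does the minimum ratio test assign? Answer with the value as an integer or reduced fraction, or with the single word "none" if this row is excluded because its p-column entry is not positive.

The p entry in row 1 is -5/3 ≤ 0, so this row gives no ratio.

none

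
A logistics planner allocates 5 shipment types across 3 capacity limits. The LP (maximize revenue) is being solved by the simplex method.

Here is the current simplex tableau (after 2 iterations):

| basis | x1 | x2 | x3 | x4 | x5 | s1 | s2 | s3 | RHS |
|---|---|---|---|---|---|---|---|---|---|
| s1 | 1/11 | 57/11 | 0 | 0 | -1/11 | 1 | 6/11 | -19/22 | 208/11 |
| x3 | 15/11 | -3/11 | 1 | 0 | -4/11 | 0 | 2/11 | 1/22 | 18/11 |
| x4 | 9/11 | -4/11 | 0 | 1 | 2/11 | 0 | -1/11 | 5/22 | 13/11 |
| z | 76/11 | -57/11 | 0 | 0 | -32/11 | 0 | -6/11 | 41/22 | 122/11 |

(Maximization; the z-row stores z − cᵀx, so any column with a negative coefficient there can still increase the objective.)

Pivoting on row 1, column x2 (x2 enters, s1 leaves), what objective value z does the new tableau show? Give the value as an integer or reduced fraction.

30

Minimum ratio for x2: (208/11)/(57/11) = 208/57.
z changes by −(z-row coeff of x2)·ratio = −(-57/11)·(208/57) = 208/11.
New z = 122/11 + (208/11) = 30.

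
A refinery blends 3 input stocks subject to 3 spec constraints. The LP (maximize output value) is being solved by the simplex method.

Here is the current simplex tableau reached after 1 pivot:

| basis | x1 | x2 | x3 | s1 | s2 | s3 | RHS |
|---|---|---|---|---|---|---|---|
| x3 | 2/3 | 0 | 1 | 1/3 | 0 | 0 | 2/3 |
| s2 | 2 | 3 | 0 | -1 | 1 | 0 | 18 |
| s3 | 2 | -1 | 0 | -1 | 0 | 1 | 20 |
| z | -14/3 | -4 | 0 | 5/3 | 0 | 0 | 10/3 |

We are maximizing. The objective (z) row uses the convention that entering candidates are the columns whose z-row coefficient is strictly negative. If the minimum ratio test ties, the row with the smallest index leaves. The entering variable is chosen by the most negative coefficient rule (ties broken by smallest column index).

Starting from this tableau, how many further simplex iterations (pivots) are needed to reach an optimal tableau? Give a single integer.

2

pivot: x1 in, x3 out → z = 8
pivot: x2 in, s2 out → z = 88/3
No improving column remains; optimal.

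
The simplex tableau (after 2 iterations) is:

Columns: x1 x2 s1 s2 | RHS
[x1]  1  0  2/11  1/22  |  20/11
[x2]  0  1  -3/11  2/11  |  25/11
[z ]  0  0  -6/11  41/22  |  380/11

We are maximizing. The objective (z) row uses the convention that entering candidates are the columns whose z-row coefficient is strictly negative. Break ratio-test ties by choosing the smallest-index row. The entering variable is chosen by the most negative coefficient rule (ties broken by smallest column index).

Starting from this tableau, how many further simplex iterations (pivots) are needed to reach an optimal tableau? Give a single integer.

1

pivot: s1 in, x1 out → z = 40
No improving column remains; optimal.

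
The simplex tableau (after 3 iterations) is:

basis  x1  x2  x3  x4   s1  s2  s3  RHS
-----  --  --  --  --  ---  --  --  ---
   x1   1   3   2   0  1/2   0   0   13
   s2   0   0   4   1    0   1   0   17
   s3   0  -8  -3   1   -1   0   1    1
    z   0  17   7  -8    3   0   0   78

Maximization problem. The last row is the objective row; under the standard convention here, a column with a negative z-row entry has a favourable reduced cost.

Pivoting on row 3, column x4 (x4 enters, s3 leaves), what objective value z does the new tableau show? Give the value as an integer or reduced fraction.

Minimum ratio for x4: 1/1 = 1.
z changes by −(z-row coeff of x4)·ratio = −(-8)·1 = 8.
New z = 78 + 8 = 86.

86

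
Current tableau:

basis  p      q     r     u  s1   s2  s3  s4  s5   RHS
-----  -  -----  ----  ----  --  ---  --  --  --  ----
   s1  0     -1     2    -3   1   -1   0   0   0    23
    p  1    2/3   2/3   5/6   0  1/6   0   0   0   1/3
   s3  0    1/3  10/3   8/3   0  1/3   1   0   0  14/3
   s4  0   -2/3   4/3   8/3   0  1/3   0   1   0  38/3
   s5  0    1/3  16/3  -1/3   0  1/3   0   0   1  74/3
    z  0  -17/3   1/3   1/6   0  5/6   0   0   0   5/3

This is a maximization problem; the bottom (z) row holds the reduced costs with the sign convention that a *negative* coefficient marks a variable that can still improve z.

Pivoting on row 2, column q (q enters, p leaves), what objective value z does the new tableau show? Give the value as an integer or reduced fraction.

9/2

Minimum ratio for q: (1/3)/(2/3) = 1/2.
z changes by −(z-row coeff of q)·ratio = −(-17/3)·(1/2) = 17/6.
New z = 5/3 + (17/6) = 9/2.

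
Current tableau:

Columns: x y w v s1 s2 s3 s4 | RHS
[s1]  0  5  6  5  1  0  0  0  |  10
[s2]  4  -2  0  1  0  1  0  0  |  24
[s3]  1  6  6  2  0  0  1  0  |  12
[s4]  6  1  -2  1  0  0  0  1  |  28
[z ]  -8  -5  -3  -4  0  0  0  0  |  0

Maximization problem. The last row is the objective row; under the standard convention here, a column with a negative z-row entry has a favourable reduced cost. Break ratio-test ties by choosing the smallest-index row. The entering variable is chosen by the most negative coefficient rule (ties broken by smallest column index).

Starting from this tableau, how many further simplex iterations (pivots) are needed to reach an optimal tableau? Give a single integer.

pivot: x in, s4 out → z = 112/3
pivot: w in, s3 out → z = 834/19
pivot: v in, s1 out → z = 2781/62
No improving column remains; optimal.

3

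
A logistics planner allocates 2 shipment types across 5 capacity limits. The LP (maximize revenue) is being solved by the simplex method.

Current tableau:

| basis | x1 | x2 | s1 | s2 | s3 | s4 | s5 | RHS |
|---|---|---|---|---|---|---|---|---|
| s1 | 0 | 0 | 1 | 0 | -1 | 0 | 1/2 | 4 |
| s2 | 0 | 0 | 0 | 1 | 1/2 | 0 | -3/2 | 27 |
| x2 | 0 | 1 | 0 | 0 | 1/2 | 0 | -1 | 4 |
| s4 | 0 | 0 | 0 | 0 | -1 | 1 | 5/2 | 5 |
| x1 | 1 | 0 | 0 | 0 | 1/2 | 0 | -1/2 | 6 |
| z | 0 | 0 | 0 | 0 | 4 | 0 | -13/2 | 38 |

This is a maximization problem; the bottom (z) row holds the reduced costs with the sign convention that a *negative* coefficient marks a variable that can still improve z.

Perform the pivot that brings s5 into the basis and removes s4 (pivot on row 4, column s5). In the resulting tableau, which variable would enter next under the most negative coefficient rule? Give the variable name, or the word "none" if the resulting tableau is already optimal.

none

Pivot element 5/2. New z-row = old z-row − (-13/2)·(row 4/(5/2)).
Updated z-row coefficients: x1: 0, x2: 0, s1: 0, s2: 0, s3: 7/5, s4: 13/5, s5: 0.
No coefficient is strictly negative; the tableau after this pivot is optimal.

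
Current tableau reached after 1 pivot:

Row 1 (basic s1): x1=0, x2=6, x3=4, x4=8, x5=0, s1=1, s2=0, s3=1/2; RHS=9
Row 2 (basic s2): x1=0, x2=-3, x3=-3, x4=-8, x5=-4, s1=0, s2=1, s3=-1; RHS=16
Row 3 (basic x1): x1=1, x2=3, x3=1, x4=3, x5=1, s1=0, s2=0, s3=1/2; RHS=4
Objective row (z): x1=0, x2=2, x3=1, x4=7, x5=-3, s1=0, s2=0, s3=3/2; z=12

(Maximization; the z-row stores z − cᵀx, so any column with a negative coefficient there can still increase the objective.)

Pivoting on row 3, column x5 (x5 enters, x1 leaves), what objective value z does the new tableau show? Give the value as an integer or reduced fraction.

Minimum ratio for x5: 4/1 = 4.
z changes by −(z-row coeff of x5)·ratio = −(-3)·4 = 12.
New z = 12 + 12 = 24.

24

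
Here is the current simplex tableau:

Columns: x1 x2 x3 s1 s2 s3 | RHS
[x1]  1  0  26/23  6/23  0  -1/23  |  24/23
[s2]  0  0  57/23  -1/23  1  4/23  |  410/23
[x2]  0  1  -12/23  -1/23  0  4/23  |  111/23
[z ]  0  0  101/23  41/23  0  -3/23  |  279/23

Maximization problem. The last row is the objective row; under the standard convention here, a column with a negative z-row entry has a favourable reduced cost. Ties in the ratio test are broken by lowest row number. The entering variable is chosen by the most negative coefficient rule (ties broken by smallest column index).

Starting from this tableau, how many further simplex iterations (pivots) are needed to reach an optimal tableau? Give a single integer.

1

pivot: s3 in, x2 out → z = 63/4
No improving column remains; optimal.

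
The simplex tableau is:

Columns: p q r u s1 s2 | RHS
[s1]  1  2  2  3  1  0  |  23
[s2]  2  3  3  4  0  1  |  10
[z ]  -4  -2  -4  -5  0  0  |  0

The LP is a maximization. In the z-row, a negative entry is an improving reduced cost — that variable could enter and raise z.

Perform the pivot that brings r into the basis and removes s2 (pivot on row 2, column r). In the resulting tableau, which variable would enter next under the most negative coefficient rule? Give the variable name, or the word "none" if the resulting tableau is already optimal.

p

Pivot element 3. New z-row = old z-row − (-4)·(row 2/3).
Updated z-row coefficients: p: -4/3, q: 2, r: 0, u: 1/3, s1: 0, s2: 4/3.
The most negative is -4/3 in column p, so p would enter next.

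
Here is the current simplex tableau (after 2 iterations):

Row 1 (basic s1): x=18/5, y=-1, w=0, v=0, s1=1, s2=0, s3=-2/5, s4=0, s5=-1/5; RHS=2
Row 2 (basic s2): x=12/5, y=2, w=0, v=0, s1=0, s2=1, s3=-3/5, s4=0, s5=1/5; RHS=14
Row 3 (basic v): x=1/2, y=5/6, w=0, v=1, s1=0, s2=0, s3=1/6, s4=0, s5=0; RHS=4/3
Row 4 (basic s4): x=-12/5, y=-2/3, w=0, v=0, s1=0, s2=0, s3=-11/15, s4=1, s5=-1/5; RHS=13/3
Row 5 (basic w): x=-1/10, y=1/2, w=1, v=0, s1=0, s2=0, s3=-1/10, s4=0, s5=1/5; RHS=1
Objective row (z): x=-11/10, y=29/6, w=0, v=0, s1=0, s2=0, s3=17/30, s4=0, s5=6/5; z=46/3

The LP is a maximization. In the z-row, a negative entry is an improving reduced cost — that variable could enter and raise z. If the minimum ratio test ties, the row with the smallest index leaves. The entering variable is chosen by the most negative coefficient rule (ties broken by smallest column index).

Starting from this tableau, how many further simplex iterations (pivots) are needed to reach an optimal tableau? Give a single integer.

pivot: x in, s1 out → z = 287/18
No improving column remains; optimal.

1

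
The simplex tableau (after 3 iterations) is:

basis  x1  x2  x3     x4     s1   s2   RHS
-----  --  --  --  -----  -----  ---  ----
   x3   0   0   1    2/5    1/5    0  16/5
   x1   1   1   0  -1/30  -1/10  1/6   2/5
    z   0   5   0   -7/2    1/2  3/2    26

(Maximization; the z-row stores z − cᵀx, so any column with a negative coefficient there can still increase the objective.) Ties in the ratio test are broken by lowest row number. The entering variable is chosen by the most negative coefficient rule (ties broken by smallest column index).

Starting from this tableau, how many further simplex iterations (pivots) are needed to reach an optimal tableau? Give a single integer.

pivot: x4 in, x3 out → z = 54
No improving column remains; optimal.

1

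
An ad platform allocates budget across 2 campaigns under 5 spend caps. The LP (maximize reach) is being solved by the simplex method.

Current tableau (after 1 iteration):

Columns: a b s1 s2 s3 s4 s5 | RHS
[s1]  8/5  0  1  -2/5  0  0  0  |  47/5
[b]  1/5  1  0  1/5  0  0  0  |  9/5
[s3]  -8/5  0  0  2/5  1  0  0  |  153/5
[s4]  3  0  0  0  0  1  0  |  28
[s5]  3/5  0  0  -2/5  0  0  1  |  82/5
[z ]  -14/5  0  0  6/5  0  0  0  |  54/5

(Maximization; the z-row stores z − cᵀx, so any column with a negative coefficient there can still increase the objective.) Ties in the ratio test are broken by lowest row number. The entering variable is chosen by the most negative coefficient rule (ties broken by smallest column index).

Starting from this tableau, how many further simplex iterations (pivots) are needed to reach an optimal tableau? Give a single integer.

pivot: a in, s1 out → z = 109/4
No improving column remains; optimal.

1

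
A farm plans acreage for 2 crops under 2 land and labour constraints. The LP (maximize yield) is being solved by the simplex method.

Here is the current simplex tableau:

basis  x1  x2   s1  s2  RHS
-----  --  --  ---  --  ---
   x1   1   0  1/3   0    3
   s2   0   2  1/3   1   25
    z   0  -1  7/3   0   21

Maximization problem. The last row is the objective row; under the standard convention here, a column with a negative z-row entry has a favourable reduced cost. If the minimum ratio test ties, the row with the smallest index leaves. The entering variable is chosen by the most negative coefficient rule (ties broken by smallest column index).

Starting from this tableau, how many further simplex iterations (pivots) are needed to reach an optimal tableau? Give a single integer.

pivot: x2 in, s2 out → z = 67/2
No improving column remains; optimal.

1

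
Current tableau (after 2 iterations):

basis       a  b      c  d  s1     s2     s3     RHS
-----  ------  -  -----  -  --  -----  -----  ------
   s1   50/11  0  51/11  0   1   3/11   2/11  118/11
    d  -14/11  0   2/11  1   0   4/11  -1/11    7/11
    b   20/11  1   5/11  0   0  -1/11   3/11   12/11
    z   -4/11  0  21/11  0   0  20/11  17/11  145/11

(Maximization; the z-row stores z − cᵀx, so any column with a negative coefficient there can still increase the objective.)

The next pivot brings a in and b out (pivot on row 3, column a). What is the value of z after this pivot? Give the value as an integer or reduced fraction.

67/5

Minimum ratio for a: (12/11)/(20/11) = 3/5.
z changes by −(z-row coeff of a)·ratio = −(-4/11)·(3/5) = 12/55.
New z = 145/11 + (12/55) = 67/5.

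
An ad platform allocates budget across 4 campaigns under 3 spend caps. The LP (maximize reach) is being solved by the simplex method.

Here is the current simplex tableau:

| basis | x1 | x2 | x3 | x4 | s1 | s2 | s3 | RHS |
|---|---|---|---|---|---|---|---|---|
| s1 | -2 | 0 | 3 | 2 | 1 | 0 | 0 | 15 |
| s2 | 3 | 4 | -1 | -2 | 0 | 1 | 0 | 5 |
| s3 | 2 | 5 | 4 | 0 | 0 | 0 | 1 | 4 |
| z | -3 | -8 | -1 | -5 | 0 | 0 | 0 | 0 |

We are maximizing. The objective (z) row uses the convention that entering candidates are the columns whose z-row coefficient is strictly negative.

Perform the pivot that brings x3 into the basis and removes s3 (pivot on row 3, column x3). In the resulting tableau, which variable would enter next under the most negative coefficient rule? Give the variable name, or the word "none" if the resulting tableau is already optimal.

Pivot element 4. New z-row = old z-row − (-1)·(row 3/4).
Updated z-row coefficients: x1: -5/2, x2: -27/4, x3: 0, x4: -5, s1: 0, s2: 0, s3: 1/4.
The most negative is -27/4 in column x2, so x2 would enter next.

x2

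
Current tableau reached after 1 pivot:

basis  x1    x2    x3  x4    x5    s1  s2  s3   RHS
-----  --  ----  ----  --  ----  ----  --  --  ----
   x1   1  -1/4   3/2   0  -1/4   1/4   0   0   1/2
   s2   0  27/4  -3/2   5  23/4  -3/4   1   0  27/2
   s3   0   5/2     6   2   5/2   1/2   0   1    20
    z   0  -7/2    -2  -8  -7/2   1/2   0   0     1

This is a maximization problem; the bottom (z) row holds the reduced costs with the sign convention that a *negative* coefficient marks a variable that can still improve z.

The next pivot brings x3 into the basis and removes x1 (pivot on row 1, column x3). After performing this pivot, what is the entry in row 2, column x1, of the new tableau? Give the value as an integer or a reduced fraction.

Pivot element is row 1, column x3: 3/2.
Normalize row 1: new (row 1, x1) = 1/(3/2) = 2/3.
row 2 ← row 2 − (-3/2)·(new row 1): 0 − (-3/2)·(2/3) = 1.

1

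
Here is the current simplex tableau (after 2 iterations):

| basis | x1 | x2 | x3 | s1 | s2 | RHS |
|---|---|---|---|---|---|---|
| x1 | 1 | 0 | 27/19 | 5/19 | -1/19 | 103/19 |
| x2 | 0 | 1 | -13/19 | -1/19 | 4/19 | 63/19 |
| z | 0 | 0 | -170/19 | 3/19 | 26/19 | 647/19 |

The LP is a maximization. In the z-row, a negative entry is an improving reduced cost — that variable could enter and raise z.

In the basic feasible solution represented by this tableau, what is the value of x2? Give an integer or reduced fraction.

x2 is basic (row 2); its value is the RHS of that row: 63/19.

63/19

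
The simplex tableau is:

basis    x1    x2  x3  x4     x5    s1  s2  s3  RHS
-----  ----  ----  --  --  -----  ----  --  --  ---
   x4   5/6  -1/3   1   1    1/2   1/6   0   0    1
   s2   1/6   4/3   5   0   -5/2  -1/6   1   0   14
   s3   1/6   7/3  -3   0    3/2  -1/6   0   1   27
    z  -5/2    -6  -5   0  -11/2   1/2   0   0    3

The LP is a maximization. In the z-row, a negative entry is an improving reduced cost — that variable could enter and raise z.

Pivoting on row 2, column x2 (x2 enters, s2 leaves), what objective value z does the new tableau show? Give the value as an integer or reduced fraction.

66

Minimum ratio for x2: 14/(4/3) = 21/2.
z changes by −(z-row coeff of x2)·ratio = −(-6)·(21/2) = 63.
New z = 3 + 63 = 66.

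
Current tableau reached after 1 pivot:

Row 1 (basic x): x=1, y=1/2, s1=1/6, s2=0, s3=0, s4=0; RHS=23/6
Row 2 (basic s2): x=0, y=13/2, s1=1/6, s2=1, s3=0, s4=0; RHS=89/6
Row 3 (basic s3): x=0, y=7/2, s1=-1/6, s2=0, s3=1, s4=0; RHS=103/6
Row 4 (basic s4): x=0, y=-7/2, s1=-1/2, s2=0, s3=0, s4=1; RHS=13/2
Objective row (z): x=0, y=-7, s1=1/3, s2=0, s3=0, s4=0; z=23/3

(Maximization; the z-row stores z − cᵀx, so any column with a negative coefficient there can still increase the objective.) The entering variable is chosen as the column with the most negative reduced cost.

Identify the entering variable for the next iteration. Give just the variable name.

Objective-row coefficients: x: 0, y: -7, s1: 1/3, s2: 0, s3: 0, s4: 0.
The most negative is -7 in column y, so y enters.

y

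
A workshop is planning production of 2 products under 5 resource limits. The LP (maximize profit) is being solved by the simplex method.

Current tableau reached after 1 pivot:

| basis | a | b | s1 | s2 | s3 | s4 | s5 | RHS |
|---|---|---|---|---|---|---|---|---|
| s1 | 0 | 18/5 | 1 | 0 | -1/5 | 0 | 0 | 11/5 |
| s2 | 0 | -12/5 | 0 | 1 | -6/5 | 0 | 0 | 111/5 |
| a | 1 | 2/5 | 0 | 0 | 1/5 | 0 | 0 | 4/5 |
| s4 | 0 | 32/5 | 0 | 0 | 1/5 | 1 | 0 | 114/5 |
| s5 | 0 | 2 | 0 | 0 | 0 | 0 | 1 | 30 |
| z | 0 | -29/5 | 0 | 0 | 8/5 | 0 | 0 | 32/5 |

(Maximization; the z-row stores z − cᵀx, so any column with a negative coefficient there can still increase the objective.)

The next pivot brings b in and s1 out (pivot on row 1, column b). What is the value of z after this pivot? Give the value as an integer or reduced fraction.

179/18

Minimum ratio for b: (11/5)/(18/5) = 11/18.
z changes by −(z-row coeff of b)·ratio = −(-29/5)·(11/18) = 319/90.
New z = 32/5 + (319/90) = 179/18.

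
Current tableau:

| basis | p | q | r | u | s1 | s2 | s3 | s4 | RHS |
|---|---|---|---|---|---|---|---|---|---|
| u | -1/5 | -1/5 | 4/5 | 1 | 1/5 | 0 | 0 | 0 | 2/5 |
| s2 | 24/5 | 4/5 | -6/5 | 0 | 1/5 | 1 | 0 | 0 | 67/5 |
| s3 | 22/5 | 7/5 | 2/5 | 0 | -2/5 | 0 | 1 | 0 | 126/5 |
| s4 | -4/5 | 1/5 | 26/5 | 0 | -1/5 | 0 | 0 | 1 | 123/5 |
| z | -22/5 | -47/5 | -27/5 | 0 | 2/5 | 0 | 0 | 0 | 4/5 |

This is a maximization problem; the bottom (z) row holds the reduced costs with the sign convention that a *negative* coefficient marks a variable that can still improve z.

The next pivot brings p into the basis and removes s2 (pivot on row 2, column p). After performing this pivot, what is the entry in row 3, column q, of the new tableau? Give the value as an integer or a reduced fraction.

Pivot element is row 2, column p: 24/5.
Normalize row 2: new (row 2, q) = (4/5)/(24/5) = 1/6.
row 3 ← row 3 − (22/5)·(new row 2): 7/5 − (22/5)·(1/6) = 2/3.

2/3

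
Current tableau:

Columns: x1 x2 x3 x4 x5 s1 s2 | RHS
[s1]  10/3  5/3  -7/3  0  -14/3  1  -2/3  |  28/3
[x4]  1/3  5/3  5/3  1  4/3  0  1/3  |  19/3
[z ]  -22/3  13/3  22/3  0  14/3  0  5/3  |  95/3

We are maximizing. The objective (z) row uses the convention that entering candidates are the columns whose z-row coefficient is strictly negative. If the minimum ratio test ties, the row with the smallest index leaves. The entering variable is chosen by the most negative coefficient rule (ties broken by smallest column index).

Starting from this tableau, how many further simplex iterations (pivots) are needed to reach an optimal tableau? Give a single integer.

2

pivot: x1 in, s1 out → z = 261/5
pivot: x5 in, x4 out → z = 69
No improving column remains; optimal.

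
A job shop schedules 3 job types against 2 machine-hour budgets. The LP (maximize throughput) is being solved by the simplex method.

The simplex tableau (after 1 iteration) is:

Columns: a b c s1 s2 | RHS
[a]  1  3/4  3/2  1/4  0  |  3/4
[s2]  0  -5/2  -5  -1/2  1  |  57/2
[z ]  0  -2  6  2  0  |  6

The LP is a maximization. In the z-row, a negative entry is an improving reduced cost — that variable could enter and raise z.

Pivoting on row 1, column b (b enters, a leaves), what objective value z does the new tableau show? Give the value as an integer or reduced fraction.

Minimum ratio for b: (3/4)/(3/4) = 1.
z changes by −(z-row coeff of b)·ratio = −(-2)·1 = 2.
New z = 6 + 2 = 8.

8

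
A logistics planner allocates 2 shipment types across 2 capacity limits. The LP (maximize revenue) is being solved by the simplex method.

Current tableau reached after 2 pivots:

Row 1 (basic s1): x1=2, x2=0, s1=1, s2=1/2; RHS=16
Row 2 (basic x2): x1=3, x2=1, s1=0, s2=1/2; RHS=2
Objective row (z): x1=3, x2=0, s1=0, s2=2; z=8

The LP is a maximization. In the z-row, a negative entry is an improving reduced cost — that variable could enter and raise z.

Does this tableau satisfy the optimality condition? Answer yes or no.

No objective-row coefficient is strictly negative, so no entering variable exists; the tableau is optimal.

yes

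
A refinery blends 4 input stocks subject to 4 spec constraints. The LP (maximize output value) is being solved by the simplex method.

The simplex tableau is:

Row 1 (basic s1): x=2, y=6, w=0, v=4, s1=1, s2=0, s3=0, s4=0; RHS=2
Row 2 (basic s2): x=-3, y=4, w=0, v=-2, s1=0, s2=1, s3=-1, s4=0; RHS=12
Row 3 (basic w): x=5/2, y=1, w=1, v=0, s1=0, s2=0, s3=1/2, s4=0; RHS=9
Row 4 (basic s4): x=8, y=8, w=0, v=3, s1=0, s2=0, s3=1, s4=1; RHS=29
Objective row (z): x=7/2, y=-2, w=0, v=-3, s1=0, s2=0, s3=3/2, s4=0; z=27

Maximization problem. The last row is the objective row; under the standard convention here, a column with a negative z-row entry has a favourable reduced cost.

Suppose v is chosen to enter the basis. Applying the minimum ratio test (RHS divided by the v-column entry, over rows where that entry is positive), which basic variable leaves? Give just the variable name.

s1

Ratios: row 1 (s1): 2/4 = 1/2; row 2 (s2): entry -2 ≤ 0, skip; row 3 (w): entry 0 ≤ 0, skip; row 4 (s4): 29/3 = 29/3.
Minimum ratio 1/2 is in the s1 row, so s1 leaves.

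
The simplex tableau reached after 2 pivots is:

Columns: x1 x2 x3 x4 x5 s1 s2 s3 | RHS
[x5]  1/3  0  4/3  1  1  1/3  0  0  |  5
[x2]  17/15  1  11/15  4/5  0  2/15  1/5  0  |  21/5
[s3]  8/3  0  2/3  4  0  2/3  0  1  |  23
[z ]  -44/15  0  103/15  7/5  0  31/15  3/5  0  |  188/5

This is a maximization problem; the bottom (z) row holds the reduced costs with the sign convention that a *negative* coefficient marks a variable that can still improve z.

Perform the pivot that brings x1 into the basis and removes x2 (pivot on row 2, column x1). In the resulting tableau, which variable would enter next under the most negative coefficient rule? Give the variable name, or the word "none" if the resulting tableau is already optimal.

none

Pivot element 17/15. New z-row = old z-row − (-44/15)·(row 2/(17/15)).
Updated z-row coefficients: x1: 0, x2: 44/17, x3: 149/17, x4: 59/17, x5: 0, s1: 41/17, s2: 19/17, s3: 0.
No coefficient is strictly negative; the tableau after this pivot is optimal.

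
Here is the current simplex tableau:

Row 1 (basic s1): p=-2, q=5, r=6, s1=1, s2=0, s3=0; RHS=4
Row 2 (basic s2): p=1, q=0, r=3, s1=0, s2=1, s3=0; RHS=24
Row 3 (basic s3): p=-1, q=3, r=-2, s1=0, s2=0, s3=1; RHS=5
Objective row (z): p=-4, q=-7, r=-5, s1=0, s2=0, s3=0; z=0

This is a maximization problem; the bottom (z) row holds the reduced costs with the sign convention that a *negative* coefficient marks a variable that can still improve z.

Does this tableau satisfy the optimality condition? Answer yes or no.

Column p has objective-row coefficient -4, which is negative; an improving pivot exists, so not yet optimal.

no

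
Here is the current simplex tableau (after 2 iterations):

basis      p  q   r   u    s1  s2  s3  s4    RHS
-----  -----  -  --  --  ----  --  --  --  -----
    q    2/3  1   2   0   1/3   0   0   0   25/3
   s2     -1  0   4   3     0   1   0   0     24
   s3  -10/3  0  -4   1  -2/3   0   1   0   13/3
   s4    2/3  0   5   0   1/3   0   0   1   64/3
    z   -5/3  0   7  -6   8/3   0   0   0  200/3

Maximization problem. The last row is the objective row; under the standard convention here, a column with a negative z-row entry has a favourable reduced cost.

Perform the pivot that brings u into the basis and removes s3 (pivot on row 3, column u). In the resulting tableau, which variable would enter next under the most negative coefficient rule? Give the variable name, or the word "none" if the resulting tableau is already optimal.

p

Pivot element 1. New z-row = old z-row − (-6)·(row 3/1).
Updated z-row coefficients: p: -65/3, q: 0, r: -17, u: 0, s1: -4/3, s2: 0, s3: 6, s4: 0.
The most negative is -65/3 in column p, so p would enter next.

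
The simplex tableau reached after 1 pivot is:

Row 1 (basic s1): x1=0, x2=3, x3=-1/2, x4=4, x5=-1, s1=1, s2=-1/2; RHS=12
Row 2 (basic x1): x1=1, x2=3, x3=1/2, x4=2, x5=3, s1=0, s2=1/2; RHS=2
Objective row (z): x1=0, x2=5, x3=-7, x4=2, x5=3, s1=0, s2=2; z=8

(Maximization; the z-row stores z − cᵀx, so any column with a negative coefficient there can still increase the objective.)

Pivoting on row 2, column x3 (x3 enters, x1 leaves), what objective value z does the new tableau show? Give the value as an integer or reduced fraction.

Minimum ratio for x3: 2/(1/2) = 4.
z changes by −(z-row coeff of x3)·ratio = −(-7)·4 = 28.
New z = 8 + 28 = 36.

36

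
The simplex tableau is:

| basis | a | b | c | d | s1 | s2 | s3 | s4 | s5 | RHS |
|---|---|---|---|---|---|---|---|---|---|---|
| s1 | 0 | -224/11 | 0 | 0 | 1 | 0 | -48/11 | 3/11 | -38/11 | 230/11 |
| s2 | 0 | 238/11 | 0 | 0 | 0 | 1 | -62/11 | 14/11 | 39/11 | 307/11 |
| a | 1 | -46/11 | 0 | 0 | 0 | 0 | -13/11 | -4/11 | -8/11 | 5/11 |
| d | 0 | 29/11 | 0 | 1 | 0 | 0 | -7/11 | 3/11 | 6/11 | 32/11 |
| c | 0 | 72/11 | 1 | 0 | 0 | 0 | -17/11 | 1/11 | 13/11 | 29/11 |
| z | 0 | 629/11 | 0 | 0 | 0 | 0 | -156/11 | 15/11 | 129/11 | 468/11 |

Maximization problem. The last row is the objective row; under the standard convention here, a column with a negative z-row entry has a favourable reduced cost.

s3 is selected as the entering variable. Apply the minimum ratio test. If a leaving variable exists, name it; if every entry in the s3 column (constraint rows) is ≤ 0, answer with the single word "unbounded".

s3-column entries: row 1: -48/11, row 2: -62/11, row 3: -13/11, row 4: -7/11, row 5: -17/11. All ≤ 0, so s3 can increase without bound; the LP is unbounded in this direction.

unbounded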